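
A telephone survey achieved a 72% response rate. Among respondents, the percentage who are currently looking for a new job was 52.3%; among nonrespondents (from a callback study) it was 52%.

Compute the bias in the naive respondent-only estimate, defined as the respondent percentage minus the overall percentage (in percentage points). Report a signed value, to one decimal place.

+0.1 percentage points

Nonresponse fraction = 1 − 0.72 = 0.28.
Bias = (nonresponse fraction) × (respondent percentage − nonrespondent percentage)
     = 0.28 × (52.3 − 52) = 0.28 × 0.3 = 0.084.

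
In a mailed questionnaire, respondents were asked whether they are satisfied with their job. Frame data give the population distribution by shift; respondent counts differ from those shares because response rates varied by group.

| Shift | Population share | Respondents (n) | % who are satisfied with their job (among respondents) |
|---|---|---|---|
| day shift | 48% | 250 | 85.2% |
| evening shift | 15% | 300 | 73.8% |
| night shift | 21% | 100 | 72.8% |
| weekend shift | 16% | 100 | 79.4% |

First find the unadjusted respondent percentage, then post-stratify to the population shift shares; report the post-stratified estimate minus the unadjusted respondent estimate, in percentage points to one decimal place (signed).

+1.7 percentage points

Naive respondent-only estimate (weights = respondent counts):
  (250/750)×85.2 + (300/750)×73.8 + (100/750)×72.8 + (100/750)×79.4 = 78.2133%
Reweighting by population shift shares:
  0.48×85.2 + 0.15×73.8 + 0.21×72.8 + 0.16×79.4 = 79.958%
Difference = 79.958 − 78.2133 = 1.7447 pp.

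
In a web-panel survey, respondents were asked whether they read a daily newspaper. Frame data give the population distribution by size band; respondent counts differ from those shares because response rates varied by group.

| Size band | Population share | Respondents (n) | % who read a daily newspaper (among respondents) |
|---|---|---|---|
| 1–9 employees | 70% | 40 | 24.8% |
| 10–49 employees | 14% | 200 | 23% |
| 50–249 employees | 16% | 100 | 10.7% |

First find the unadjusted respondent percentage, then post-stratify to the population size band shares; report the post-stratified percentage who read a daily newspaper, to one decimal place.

Without adjustment, the pooled respondent share is:
  (40/340)×24.8 + (200/340)×23 + (100/340)×10.7 = 19.5941%
Reweighting by population size band shares:
  0.7×24.8 + 0.14×23 + 0.16×10.7 = 22.292%

22.3%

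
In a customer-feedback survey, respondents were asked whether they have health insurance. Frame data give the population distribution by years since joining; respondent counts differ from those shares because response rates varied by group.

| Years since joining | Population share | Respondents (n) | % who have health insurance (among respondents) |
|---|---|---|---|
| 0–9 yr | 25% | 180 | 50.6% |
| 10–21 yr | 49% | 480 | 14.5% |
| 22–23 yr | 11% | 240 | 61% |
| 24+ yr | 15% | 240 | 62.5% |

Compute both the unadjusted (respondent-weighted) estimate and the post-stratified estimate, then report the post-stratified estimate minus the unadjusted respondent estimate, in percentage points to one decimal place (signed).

Without adjustment, the pooled respondent share is:
  (180/1140)×50.6 + (480/1140)×14.5 + (240/1140)×61 + (240/1140)×62.5 = 40.0947%
Post-stratified estimate weights by population shares:
  0.25×50.6 + 0.49×14.5 + 0.11×61 + 0.15×62.5 = 35.84%
Difference = 35.84 − 40.0947 = -4.2547 pp.

-4.3 percentage points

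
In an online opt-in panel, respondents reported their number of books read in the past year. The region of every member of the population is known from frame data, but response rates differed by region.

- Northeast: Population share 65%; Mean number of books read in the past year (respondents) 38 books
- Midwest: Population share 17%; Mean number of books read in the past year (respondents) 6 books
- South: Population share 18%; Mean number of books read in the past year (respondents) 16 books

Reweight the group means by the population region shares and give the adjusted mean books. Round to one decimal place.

Post-stratification weights by population share, not respondent share:
  Northeast: 0.65 × 38 = 24.7
  Midwest: 0.17 × 6 = 1.02
  South: 0.18 × 16 = 2.88
Post-stratified estimate = 28.6 → 28.6.

28.6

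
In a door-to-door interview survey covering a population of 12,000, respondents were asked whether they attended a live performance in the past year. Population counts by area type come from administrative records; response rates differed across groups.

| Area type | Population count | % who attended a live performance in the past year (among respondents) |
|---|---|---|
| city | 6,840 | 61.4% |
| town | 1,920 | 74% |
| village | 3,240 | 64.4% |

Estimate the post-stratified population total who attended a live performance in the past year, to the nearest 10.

Estimated count per cell = population count × respondent percentage:
  city: 6,840 × 61.4% = 4199.76
  town: 1,920 × 74% = 1420.8
  village: 3,240 × 64.4% = 2086.56
Estimated total = 7707.12 → 7,710.

7,710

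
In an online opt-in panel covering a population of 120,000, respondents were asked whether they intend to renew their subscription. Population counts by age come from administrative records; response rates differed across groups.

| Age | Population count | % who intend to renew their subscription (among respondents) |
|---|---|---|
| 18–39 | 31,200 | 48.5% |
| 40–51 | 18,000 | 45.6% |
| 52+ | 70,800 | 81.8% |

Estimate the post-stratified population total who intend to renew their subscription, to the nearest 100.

Each cell contributes its population count × the respondent rate:
  18–39: 31,200 × 48.5% = 15,132
  40–51: 18,000 × 45.6% = 8208
  52+: 70,800 × 81.8% = 57914.4
Estimated total = 81254.4 → 81,300.

81,300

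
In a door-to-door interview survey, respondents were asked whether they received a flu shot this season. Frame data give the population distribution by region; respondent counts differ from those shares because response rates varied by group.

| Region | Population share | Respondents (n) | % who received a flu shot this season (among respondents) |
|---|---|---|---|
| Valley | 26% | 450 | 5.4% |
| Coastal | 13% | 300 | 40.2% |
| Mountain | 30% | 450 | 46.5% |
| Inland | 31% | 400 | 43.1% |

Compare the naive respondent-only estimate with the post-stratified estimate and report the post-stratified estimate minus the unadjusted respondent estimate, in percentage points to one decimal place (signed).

Without adjustment, the pooled respondent share is:
  (450/1600)×5.4 + (300/1600)×40.2 + (450/1600)×46.5 + (400/1600)×43.1 = 32.9094%
Post-stratifying to population shares instead:
  0.26×5.4 + 0.13×40.2 + 0.3×46.5 + 0.31×43.1 = 33.941%
Difference = 33.941 − 32.9094 = 1.0316 pp.

+1.0 percentage points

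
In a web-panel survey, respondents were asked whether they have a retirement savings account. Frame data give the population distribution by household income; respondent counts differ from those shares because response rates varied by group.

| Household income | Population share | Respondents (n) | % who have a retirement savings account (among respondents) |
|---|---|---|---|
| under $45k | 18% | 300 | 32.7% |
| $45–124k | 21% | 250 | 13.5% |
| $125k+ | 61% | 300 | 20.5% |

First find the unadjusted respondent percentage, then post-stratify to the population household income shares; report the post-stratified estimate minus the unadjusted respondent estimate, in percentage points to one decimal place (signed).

Unadjusted (pooled respondent) estimate weights by respondent counts:
  (300/850)×32.7 + (250/850)×13.5 + (300/850)×20.5 = 22.7471%
Reweighting by population household income shares:
  0.18×32.7 + 0.21×13.5 + 0.61×20.5 = 21.226%
Difference = 21.226 − 22.7471 = -1.5211 pp.

-1.5 percentage points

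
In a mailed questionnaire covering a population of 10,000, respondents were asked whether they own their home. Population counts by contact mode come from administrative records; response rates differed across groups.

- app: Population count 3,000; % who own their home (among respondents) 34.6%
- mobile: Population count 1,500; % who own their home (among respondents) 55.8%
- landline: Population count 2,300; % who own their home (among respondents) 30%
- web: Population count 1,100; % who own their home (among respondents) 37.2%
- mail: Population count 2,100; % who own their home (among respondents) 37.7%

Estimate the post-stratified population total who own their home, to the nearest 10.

Each cell contributes its population count × the respondent rate:
  app: 3,000 × 34.6% = 1038
  mobile: 1,500 × 55.8% = 837
  landline: 2,300 × 30% = 690
  web: 1,100 × 37.2% = 409.2
  mail: 2,100 × 37.7% = 791.7
Estimated total = 3765.9 → 3,770.

3,770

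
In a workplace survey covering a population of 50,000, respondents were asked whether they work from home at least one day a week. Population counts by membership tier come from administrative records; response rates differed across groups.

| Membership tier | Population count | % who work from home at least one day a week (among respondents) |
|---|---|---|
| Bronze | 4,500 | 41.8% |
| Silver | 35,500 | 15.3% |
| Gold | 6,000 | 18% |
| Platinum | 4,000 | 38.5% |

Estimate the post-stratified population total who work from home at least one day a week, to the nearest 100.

Estimated count per cell = population count × respondent percentage:
  Bronze: 4,500 × 41.8% = 1881
  Silver: 35,500 × 15.3% = 5431.5
  Gold: 6,000 × 18% = 1080
  Platinum: 4,000 × 38.5% = 1540
Estimated total = 9932.5 → 9,900.

9,900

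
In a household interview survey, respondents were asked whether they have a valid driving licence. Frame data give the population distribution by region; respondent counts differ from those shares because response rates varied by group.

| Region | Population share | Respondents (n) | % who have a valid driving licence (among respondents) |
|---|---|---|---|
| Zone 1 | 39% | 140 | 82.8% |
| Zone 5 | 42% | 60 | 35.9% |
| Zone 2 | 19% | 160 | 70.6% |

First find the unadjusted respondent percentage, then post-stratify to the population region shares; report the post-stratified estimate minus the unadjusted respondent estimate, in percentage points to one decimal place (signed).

-8.8 percentage points

Naive respondent-only estimate (weights = respondent counts):
  (140/360)×82.8 + (60/360)×35.9 + (160/360)×70.6 = 69.5611%
Post-stratifying to population shares instead:
  0.39×82.8 + 0.42×35.9 + 0.19×70.6 = 60.784%
Difference = 60.784 − 69.5611 = -8.7771 pp.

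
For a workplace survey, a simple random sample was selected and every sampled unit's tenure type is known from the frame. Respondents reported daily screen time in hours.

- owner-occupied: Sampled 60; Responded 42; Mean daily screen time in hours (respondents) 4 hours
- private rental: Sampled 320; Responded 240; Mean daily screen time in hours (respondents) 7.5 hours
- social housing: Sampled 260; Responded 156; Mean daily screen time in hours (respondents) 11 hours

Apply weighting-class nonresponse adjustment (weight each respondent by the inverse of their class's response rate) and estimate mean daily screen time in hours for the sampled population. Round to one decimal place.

Class response rates: owner-occupied 42/60 = 70%, private rental 240/320 = 75%, social housing 156/260 = 60%.
Weighting each respondent by the inverse class response rate inflates each class back to its sampled size, so the class weight is n_sampled:
  owner-occupied: 60 × 4 = 240
  private rental: 320 × 7.5 = 2400
  social housing: 260 × 11 = 2860
Adjusted estimate = 5500 / 640 = 8.59375 → 8.6.

8.6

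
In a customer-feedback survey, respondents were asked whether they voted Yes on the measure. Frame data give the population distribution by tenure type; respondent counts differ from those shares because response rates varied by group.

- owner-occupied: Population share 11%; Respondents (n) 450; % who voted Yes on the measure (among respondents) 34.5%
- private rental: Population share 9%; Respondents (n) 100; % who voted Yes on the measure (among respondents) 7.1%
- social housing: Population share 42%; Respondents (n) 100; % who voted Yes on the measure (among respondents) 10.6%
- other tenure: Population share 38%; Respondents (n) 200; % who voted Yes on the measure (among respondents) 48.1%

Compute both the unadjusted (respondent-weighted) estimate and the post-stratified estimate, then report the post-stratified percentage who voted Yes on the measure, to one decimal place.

27.2%

Unadjusted (pooled respondent) estimate weights by respondent counts:
  (450/850)×34.5 + (100/850)×7.1 + (100/850)×10.6 + (200/850)×48.1 = 31.6647%
Post-stratifying to population shares instead:
  0.11×34.5 + 0.09×7.1 + 0.42×10.6 + 0.38×48.1 = 27.164%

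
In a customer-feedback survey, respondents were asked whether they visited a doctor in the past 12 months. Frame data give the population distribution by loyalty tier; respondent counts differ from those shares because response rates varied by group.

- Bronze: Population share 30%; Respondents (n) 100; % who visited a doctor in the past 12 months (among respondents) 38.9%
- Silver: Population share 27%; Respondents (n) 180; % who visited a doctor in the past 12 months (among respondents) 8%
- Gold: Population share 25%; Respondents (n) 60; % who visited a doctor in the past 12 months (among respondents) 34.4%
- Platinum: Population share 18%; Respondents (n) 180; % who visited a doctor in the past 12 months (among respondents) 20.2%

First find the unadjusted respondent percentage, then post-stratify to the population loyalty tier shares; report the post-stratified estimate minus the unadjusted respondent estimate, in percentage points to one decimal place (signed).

Naive respondent-only estimate (weights = respondent counts):
  (100/520)×38.9 + (180/520)×8 + (60/520)×34.4 + (180/520)×20.2 = 21.2115%
Post-stratified estimate weights by population shares:
  0.3×38.9 + 0.27×8 + 0.25×34.4 + 0.18×20.2 = 26.066%
Difference = 26.066 − 21.2115 = 4.8545 pp.

+4.9 percentage points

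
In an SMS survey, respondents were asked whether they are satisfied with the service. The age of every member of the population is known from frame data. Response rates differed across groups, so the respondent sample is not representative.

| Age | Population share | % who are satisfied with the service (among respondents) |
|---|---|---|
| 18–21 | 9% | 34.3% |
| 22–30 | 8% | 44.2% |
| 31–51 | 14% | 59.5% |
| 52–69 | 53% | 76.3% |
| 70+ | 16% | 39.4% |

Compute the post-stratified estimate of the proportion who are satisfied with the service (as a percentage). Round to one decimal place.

61.7%

Post-stratification weights by population share, not respondent share:
  18–21: 0.09 × 34.3 = 3.087
  22–30: 0.08 × 44.2 = 3.536
  31–51: 0.14 × 59.5 = 8.33
  52–69: 0.53 × 76.3 = 40.439
  70+: 0.16 × 39.4 = 6.304
Post-stratified estimate = 61.696 → 61.7%.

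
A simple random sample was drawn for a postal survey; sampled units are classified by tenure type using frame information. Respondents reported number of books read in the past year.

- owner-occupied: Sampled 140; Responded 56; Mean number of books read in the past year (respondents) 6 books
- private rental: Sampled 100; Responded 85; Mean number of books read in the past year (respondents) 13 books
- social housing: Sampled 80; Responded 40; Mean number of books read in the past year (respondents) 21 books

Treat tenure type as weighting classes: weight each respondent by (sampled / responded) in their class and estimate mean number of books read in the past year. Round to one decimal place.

Class response rates: owner-occupied 56/140 = 40%, private rental 85/100 = 85%, social housing 40/80 = 50%.
Weighting each respondent by the inverse class response rate inflates each class back to its sampled size, so the class weight is n_sampled:
  owner-occupied: 140 × 6 = 840
  private rental: 100 × 13 = 1300
  social housing: 80 × 21 = 1680
Adjusted estimate = 3820 / 320 = 11.9375 → 11.9.

11.9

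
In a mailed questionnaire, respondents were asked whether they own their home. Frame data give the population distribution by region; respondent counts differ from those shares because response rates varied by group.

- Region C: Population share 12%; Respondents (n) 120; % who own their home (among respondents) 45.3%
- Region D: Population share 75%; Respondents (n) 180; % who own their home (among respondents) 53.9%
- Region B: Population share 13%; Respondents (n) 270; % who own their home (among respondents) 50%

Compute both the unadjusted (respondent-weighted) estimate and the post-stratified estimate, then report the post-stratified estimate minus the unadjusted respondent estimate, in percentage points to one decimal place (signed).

+2.1 percentage points

Unadjusted (pooled respondent) estimate weights by respondent counts:
  (120/570)×45.3 + (180/570)×53.9 + (270/570)×50 = 50.2421%
Post-stratifying to population shares instead:
  0.12×45.3 + 0.75×53.9 + 0.13×50 = 52.361%
Difference = 52.361 − 50.2421 = 2.1189 pp.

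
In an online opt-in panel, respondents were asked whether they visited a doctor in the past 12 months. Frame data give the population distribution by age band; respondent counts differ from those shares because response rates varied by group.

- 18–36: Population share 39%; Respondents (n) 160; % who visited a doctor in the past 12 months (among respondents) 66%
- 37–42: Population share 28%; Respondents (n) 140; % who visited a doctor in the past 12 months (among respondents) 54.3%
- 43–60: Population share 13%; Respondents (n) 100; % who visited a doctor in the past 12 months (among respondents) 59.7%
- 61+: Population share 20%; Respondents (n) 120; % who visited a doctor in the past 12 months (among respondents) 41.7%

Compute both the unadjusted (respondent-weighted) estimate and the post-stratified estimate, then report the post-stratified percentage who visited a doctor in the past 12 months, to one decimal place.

Unadjusted (pooled respondent) estimate weights by respondent counts:
  (160/520)×66 + (140/520)×54.3 + (100/520)×59.7 + (120/520)×41.7 = 56.0308%
Post-stratifying to population shares instead:
  0.39×66 + 0.28×54.3 + 0.13×59.7 + 0.2×41.7 = 57.045%

57.0%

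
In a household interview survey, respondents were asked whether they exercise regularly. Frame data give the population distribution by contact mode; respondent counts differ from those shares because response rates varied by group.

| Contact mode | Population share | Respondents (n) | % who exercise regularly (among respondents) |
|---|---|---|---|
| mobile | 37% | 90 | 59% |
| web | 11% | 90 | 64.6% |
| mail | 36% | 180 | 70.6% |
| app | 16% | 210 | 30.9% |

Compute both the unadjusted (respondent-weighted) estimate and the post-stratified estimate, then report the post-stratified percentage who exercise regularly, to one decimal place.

59.3%

Naive respondent-only estimate (weights = respondent counts):
  (90/570)×59 + (90/570)×64.6 + (180/570)×70.6 + (210/570)×30.9 = 53.1947%
Post-stratified estimate weights by population shares:
  0.37×59 + 0.11×64.6 + 0.36×70.6 + 0.16×30.9 = 59.296%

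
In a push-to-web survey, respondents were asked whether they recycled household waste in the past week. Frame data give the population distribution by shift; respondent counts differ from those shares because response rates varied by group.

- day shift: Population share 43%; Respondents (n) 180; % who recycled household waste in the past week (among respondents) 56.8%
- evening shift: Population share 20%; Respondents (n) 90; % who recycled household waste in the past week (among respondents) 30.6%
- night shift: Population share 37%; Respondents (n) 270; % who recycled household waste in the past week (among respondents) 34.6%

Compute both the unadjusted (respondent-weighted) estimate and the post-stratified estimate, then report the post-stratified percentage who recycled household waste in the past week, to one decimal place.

43.3%

Naive respondent-only estimate (weights = respondent counts):
  (180/540)×56.8 + (90/540)×30.6 + (270/540)×34.6 = 41.3333%
Post-stratifying to population shares instead:
  0.43×56.8 + 0.2×30.6 + 0.37×34.6 = 43.346%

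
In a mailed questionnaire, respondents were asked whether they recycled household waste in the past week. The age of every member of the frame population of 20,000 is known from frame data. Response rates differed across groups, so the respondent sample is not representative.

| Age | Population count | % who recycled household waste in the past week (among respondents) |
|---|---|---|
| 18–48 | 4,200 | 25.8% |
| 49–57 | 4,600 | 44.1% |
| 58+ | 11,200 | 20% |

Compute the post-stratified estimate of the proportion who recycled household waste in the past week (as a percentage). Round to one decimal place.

Post-stratification weights by population share, not respondent share:
  18–48: (4,200/20,000) × 25.8 = 5.418
  49–57: (4,600/20,000) × 44.1 = 10.143
  58+: (11,200/20,000) × 20 = 11.2
Post-stratified estimate = 26.761 → 26.8%.

26.8%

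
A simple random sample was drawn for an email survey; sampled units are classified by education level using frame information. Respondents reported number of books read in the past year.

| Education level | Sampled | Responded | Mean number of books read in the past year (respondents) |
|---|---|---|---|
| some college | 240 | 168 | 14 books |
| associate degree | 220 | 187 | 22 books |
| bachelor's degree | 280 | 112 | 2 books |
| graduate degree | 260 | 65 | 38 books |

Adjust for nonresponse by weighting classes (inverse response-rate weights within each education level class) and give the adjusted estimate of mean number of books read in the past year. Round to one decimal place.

Response rates by class: some college 168/240 = 70%, associate degree 187/220 = 85%, bachelor's degree 112/280 = 40%, graduate degree 65/260 = 25%.
With weight = n_sampled/n_responded per class, the weighted class total is n_sampled:
  some college: 240 × 14 = 3360
  associate degree: 220 × 22 = 4840
  bachelor's degree: 280 × 2 = 560
  graduate degree: 260 × 38 = 9880
Adjusted estimate = 18,640 / 1,000 = 18.64 → 18.6.

18.6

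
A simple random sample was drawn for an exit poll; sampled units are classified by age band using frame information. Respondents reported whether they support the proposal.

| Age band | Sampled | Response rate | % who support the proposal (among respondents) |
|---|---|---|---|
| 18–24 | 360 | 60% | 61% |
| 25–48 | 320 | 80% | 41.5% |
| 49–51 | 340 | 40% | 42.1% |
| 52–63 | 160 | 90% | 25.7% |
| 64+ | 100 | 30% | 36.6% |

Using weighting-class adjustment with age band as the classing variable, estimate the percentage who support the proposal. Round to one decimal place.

With weight = n_sampled/n_responded per class, the weighted class total is n_sampled:
  18–24: 360 × 61 = 21,960
  25–48: 320 × 41.5 = 13,280
  49–51: 340 × 42.1 = 14,314
  52–63: 160 × 25.7 = 4112
  64+: 100 × 36.6 = 3660
Adjusted estimate = 57,326 / 1,280 = 44.7859 → 44.8%.

44.8%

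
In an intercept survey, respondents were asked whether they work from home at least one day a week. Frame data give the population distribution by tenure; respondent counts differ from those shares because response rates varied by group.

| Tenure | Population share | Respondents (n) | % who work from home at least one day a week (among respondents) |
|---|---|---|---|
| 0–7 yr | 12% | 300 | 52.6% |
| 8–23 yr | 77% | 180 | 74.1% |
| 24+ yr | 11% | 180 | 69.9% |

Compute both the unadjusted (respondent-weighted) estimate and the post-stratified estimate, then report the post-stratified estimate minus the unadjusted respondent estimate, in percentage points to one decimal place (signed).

Naive respondent-only estimate (weights = respondent counts):
  (300/660)×52.6 + (180/660)×74.1 + (180/660)×69.9 = 63.1818%
Reweighting by population tenure shares:
  0.12×52.6 + 0.77×74.1 + 0.11×69.9 = 71.058%
Difference = 71.058 − 63.1818 = 7.8762 pp.

+7.9 percentage points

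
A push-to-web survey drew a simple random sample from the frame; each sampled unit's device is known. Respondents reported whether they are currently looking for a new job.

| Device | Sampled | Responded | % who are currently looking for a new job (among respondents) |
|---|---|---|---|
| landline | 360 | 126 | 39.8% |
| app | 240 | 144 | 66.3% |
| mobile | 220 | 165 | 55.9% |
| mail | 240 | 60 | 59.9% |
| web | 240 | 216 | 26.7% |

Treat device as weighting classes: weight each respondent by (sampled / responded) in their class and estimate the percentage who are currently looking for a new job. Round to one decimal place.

Response rates by class: landline 126/360 = 35%, app 144/240 = 60%, mobile 165/220 = 75%, mail 60/240 = 25%, web 216/240 = 90%.
With weight = n_sampled/n_responded per class, the weighted class total is n_sampled:
  landline: 360 × 39.8 = 14328
  app: 240 × 66.3 = 15,912
  mobile: 220 × 55.9 = 12,298
  mail: 240 × 59.9 = 14,376
  web: 240 × 26.7 = 6408
Adjusted estimate = 63,322 / 1,300 = 48.7092 → 48.7%.

48.7%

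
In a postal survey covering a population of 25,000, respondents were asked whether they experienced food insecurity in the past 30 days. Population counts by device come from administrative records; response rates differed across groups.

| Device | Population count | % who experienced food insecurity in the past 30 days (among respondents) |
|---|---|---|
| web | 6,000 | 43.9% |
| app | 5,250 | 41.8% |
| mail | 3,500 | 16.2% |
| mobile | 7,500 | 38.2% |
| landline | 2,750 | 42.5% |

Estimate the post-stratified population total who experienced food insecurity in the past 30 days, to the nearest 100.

Each cell contributes its population count × the respondent rate:
  web: 6,000 × 43.9% = 2634
  app: 5,250 × 41.8% = 2194.5
  mail: 3,500 × 16.2% = 567
  mobile: 7,500 × 38.2% = 2865
  landline: 2,750 × 42.5% = 1168.75
Estimated total = 9429.25 → 9,400.

9,400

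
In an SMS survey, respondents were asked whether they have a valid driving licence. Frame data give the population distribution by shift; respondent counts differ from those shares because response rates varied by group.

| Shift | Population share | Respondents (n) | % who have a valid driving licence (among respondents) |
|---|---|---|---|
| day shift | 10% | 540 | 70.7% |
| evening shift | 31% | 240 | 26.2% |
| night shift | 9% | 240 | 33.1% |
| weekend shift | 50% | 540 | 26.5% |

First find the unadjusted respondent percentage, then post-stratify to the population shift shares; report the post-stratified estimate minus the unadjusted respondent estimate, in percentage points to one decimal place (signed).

-11.3 percentage points

Unadjusted (pooled respondent) estimate weights by respondent counts:
  (540/1560)×70.7 + (240/1560)×26.2 + (240/1560)×33.1 + (540/1560)×26.5 = 42.7692%
Post-stratifying to population shares instead:
  0.1×70.7 + 0.31×26.2 + 0.09×33.1 + 0.5×26.5 = 31.421%
Difference = 31.421 − 42.7692 = -11.3482 pp.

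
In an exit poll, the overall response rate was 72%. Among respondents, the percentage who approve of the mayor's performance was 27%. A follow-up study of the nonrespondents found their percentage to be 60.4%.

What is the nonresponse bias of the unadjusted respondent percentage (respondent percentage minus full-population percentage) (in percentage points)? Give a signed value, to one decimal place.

Nonresponse fraction = 1 − 0.72 = 0.28.
Bias = (nonresponse fraction) × (respondent percentage − nonrespondent percentage)
     = 0.28 × (27 − 60.4) = 0.28 × -33.4 = -9.352.

-9.4 percentage points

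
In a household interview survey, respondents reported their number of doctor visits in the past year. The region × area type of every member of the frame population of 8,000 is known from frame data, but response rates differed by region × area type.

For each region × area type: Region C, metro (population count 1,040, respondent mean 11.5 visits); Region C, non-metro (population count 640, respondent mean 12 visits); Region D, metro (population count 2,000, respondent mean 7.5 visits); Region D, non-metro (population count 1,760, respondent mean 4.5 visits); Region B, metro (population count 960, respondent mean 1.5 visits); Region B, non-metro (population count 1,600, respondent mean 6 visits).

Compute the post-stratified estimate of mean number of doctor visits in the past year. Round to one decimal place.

Post-stratification weights by population share, not respondent share:
  Region C, metro: (1,040/8,000) × 11.5 = 1.495
  Region C, non-metro: (640/8,000) × 12 = 0.96
  Region D, metro: (2,000/8,000) × 7.5 = 1.875
  Region D, non-metro: (1,760/8,000) × 4.5 = 0.99
  Region B, metro: (960/8,000) × 1.5 = 0.18
  Region B, non-metro: (1,600/8,000) × 6 = 1.2
Post-stratified estimate = 6.7 → 6.7.

6.7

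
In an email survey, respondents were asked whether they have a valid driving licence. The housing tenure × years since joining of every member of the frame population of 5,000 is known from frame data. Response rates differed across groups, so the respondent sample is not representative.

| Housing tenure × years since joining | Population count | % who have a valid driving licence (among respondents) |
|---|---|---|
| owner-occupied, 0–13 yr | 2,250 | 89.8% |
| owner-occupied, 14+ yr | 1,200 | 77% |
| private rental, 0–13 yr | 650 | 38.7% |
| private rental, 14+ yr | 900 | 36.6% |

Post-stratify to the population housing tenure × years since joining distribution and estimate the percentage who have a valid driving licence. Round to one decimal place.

Each cell contributes population-share × respondent value:
  owner-occupied, 0–13 yr: (2,250/5,000) × 89.8 = 40.41
  owner-occupied, 14+ yr: (1,200/5,000) × 77 = 18.48
  private rental, 0–13 yr: (650/5,000) × 38.7 = 5.031
  private rental, 14+ yr: (900/5,000) × 36.6 = 6.588
Post-stratified estimate = 70.509 → 70.5%.

70.5%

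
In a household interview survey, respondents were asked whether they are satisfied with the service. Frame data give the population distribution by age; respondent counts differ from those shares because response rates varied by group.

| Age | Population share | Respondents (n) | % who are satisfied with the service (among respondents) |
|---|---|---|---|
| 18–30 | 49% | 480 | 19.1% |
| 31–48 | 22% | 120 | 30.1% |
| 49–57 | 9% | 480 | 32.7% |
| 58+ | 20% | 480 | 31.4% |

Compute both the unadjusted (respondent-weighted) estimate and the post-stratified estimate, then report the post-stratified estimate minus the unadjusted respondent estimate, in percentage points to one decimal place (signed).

-2.7 percentage points

Without adjustment, the pooled respondent share is:
  (480/1560)×19.1 + (120/1560)×30.1 + (480/1560)×32.7 + (480/1560)×31.4 = 27.9154%
Post-stratified estimate weights by population shares:
  0.49×19.1 + 0.22×30.1 + 0.09×32.7 + 0.2×31.4 = 25.204%
Difference = 25.204 − 27.9154 = -2.7114 pp.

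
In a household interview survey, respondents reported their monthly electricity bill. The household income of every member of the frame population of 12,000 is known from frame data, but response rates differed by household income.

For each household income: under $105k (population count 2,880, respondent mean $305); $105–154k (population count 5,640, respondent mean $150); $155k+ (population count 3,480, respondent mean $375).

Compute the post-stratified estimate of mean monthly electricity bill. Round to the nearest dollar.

$252

Post-stratification weights by population share, not respondent share:
  under $105k: (2,880/12,000) × 305 = 73.2
  $105–154k: (5,640/12,000) × 150 = 70.5
  $155k+: (3,480/12,000) × 375 = 108.75
Post-stratified estimate = 252.45 → $252.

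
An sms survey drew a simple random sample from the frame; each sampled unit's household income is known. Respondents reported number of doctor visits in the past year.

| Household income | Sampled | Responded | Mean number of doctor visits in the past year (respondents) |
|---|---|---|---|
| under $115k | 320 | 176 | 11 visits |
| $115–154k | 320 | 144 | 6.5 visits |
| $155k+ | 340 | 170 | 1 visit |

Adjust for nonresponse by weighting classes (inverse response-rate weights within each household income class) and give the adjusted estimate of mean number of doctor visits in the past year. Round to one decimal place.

Response rates by class: under $115k 176/320 = 55%, $115–154k 144/320 = 45%, $155k+ 170/340 = 50%.
With weight = n_sampled/n_responded per class, the weighted class total is n_sampled:
  under $115k: 320 × 11 = 3520
  $115–154k: 320 × 6.5 = 2080
  $155k+: 340 × 1 = 340
Adjusted estimate = 5940 / 980 = 6.06122 → 6.1.

6.1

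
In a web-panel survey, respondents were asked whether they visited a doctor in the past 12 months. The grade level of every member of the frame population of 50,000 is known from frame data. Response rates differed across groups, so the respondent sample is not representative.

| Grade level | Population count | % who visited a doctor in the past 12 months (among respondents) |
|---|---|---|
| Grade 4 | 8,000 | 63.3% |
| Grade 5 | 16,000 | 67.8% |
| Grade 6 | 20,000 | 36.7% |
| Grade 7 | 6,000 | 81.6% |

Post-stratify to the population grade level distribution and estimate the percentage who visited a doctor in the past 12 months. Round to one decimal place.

56.3%

Post-stratification weights by population share, not respondent share:
  Grade 4: (8,000/50,000) × 63.3 = 10.128
  Grade 5: (16,000/50,000) × 67.8 = 21.696
  Grade 6: (20,000/50,000) × 36.7 = 14.68
  Grade 7: (6,000/50,000) × 81.6 = 9.792
Post-stratified estimate = 56.296 → 56.3%.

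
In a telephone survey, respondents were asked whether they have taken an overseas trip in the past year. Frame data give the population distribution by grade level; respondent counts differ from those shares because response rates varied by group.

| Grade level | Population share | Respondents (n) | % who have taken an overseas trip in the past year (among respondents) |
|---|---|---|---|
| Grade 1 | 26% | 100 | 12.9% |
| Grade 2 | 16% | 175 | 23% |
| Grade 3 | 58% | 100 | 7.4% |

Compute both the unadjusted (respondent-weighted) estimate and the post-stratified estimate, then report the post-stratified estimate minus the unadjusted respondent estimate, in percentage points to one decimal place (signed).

-4.8 percentage points

Naive respondent-only estimate (weights = respondent counts):
  (100/375)×12.9 + (175/375)×23 + (100/375)×7.4 = 16.1467%
Reweighting by population grade level shares:
  0.26×12.9 + 0.16×23 + 0.58×7.4 = 11.326%
Difference = 11.326 − 16.1467 = -4.8207 pp.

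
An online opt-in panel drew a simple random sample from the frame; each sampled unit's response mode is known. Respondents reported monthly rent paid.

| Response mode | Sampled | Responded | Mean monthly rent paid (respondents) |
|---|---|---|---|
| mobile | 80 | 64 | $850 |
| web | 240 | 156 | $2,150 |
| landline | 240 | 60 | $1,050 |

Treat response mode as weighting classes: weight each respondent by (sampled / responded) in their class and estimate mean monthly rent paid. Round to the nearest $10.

Response rates by class: mobile 64/80 = 80%, web 156/240 = 65%, landline 60/240 = 25%.
Inverse-response-rate weighting restores each class to its sampled count, so class totals weight by n_sampled:
  mobile: 80 × 850 = 68,000
  web: 240 × 2150 = 516,000
  landline: 240 × 1050 = 252,000
Adjusted estimate = 836,000 / 560 = 1492.86 → $1,490.

$1,490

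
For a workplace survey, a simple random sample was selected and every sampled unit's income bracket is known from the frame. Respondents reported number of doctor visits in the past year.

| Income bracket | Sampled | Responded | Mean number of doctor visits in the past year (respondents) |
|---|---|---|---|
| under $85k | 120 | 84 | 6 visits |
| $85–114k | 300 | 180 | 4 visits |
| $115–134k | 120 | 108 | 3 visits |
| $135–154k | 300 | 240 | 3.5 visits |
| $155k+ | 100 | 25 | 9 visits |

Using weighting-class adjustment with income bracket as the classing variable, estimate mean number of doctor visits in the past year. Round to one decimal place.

4.5

Class response rates: under $85k 84/120 = 70%, $85–114k 180/300 = 60%, $115–134k 108/120 = 90%, $135–154k 240/300 = 80%, $155k+ 25/100 = 25%.
Inverse-response-rate weighting restores each class to its sampled count, so class totals weight by n_sampled:
  under $85k: 120 × 6 = 720
  $85–114k: 300 × 4 = 1200
  $115–134k: 120 × 3 = 360
  $135–154k: 300 × 3.5 = 1050
  $155k+: 100 × 9 = 900
Adjusted estimate = 4230 / 940 = 4.5 → 4.5.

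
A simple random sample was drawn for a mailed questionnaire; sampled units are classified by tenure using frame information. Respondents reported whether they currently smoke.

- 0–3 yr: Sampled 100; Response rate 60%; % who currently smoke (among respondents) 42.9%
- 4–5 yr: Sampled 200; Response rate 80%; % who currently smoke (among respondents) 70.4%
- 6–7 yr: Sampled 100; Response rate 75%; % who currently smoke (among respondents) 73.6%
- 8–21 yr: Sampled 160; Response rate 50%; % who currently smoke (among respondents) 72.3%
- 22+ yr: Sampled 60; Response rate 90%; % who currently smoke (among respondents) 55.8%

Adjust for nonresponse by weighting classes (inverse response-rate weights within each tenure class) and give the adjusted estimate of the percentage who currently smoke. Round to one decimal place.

With weight = n_sampled/n_responded per class, the weighted class total is n_sampled:
  0–3 yr: 100 × 42.9 = 4290
  4–5 yr: 200 × 70.4 = 14080
  6–7 yr: 100 × 73.6 = 7360
  8–21 yr: 160 × 72.3 = 11,568
  22+ yr: 60 × 55.8 = 3348
Adjusted estimate = 40,646 / 620 = 65.5581 → 65.6%.

65.6%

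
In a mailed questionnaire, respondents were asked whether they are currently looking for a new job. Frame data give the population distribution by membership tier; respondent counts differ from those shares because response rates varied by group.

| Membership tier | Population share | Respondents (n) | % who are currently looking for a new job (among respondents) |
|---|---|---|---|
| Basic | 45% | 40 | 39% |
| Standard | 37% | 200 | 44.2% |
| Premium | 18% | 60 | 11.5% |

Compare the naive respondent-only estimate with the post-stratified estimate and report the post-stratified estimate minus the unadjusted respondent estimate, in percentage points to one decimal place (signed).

Naive respondent-only estimate (weights = respondent counts):
  (40/300)×39 + (200/300)×44.2 + (60/300)×11.5 = 36.9667%
Reweighting by population membership tier shares:
  0.45×39 + 0.37×44.2 + 0.18×11.5 = 35.974%
Difference = 35.974 − 36.9667 = -0.9927 pp.

-1.0 percentage points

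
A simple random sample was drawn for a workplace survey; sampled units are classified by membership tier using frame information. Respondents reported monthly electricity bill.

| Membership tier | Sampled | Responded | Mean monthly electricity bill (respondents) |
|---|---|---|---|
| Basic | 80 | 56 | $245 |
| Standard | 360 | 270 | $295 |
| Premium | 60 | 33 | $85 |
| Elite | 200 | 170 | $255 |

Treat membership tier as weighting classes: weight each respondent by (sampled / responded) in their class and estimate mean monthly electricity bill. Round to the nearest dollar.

$260

Class response rates: Basic 56/80 = 70%, Standard 270/360 = 75%, Premium 33/60 = 55%, Elite 170/200 = 85%.
Each respondent's weight = sampled/responded in their class; summing within a class gives n_sampled, so:
  Basic: 80 × 245 = 19,600
  Standard: 360 × 295 = 106,200
  Premium: 60 × 85 = 5100
  Elite: 200 × 255 = 51,000
Adjusted estimate = 181,900 / 700 = 259.857 → $260.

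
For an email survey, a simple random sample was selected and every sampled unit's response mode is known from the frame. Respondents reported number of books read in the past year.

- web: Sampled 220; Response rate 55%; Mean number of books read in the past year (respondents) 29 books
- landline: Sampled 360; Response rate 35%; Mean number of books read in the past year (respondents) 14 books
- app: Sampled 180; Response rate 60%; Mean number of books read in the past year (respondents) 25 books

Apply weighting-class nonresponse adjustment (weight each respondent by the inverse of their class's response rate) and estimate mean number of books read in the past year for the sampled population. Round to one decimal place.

20.9

With weight = n_sampled/n_responded per class, the weighted class total is n_sampled:
  web: 220 × 29 = 6380
  landline: 360 × 14 = 5040
  app: 180 × 25 = 4500
Adjusted estimate = 15,920 / 760 = 20.9474 → 20.9.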